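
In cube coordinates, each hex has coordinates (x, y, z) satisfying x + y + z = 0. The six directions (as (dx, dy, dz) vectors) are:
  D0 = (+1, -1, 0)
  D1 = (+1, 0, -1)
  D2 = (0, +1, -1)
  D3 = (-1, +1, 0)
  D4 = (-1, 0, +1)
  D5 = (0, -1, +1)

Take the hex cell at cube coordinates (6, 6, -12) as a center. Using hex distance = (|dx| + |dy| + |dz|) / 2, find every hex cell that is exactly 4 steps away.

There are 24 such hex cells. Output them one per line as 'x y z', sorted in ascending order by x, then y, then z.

Answer: 2 6 -8
2 7 -9
2 8 -10
2 9 -11
2 10 -12
3 5 -8
3 10 -13
4 4 -8
4 10 -14
5 3 -8
5 10 -15
6 2 -8
6 10 -16
7 2 -9
7 9 -16
8 2 -10
8 8 -16
9 2 -11
9 7 -16
10 2 -12
10 3 -13
10 4 -14
10 5 -15
10 6 -16

Derivation:
Walk ring at distance 4 from (6, 6, -12):
Start at center + D4*4 = (2, 6, -8)
  hex 0: (2, 6, -8)
  hex 1: (3, 5, -8)
  hex 2: (4, 4, -8)
  hex 3: (5, 3, -8)
  hex 4: (6, 2, -8)
  hex 5: (7, 2, -9)
  hex 6: (8, 2, -10)
  hex 7: (9, 2, -11)
  hex 8: (10, 2, -12)
  hex 9: (10, 3, -13)
  hex 10: (10, 4, -14)
  hex 11: (10, 5, -15)
  hex 12: (10, 6, -16)
  hex 13: (9, 7, -16)
  hex 14: (8, 8, -16)
  hex 15: (7, 9, -16)
  hex 16: (6, 10, -16)
  hex 17: (5, 10, -15)
  hex 18: (4, 10, -14)
  hex 19: (3, 10, -13)
  hex 20: (2, 10, -12)
  hex 21: (2, 9, -11)
  hex 22: (2, 8, -10)
  hex 23: (2, 7, -9)
Sorted: 24 hexes.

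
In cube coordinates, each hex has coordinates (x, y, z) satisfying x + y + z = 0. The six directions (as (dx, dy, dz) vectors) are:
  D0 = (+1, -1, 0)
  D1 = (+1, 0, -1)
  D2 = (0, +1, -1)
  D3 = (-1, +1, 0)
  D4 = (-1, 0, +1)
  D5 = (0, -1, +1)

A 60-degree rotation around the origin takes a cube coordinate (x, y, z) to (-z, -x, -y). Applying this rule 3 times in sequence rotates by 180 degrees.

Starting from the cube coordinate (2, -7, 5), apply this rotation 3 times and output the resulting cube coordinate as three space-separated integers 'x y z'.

Start: (2, -7, 5)
Step 1: (2, -7, 5) -> (-(5), -(2), -(-7)) = (-5, -2, 7)
Step 2: (-5, -2, 7) -> (-(7), -(-5), -(-2)) = (-7, 5, 2)
Step 3: (-7, 5, 2) -> (-(2), -(-7), -(5)) = (-2, 7, -5)

Answer: -2 7 -5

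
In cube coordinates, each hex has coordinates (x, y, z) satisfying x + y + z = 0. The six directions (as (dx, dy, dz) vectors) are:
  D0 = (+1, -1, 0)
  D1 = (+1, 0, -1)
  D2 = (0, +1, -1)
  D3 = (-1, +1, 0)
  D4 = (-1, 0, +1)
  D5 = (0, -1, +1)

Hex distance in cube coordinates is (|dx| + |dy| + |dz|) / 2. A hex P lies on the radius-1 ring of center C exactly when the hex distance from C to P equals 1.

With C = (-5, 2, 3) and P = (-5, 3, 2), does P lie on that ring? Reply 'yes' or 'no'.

Answer: yes

Derivation:
|px - cx| = |-5 - (-5)| = 0
|py - cy| = |3 - 2| = 1
|pz - cz| = |2 - 3| = 1
distance = (0+1+1)/2 = 2/2 = 1
radius = 1; distance == radius -> yes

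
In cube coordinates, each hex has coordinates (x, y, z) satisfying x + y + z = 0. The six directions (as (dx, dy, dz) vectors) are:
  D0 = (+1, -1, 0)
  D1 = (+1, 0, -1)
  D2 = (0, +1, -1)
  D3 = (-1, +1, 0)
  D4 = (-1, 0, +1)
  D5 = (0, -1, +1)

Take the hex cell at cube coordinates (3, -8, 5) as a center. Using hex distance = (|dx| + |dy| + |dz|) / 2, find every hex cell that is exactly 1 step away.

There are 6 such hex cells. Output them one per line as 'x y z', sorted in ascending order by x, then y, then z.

Answer: 2 -8 6
2 -7 5
3 -9 6
3 -7 4
4 -9 5
4 -8 4

Derivation:
Walk ring at distance 1 from (3, -8, 5):
Start at center + D4*1 = (2, -8, 6)
  hex 0: (2, -8, 6)
  hex 1: (3, -9, 6)
  hex 2: (4, -9, 5)
  hex 3: (4, -8, 4)
  hex 4: (3, -7, 4)
  hex 5: (2, -7, 5)
Sorted: 6 hexes.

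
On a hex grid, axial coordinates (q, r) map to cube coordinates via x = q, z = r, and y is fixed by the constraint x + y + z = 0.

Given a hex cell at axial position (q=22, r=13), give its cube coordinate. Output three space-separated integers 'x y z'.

x = q = 22
z = r = 13
y = -x - z = -(22) - (13) = -35

Answer: 22 -35 13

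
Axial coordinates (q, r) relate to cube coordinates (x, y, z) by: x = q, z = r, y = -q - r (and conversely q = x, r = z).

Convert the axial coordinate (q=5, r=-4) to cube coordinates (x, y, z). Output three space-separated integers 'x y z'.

x = q = 5
z = r = -4
y = -x - z = -(5) - (-4) = -1

Answer: 5 -1 -4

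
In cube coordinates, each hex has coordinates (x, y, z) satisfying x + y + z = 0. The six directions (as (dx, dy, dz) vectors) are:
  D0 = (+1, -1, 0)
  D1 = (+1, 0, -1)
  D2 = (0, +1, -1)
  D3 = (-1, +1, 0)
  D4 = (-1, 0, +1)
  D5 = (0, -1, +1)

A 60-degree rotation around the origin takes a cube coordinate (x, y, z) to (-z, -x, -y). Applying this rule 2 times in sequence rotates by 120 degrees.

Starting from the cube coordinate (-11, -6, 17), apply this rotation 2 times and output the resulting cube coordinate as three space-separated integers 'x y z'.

Answer: -6 17 -11

Derivation:
Start: (-11, -6, 17)
Step 1: (-11, -6, 17) -> (-(17), -(-11), -(-6)) = (-17, 11, 6)
Step 2: (-17, 11, 6) -> (-(6), -(-17), -(11)) = (-6, 17, -11)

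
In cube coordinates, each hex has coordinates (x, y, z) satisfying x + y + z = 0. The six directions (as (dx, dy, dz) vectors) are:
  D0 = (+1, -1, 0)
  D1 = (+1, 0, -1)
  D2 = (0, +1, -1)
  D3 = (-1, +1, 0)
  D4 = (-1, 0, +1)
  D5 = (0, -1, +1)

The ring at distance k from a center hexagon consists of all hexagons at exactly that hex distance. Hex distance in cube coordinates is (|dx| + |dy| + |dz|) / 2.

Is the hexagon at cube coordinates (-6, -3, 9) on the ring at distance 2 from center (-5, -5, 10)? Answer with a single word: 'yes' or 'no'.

Answer: yes

Derivation:
|px - cx| = |-6 - (-5)| = 1
|py - cy| = |-3 - (-5)| = 2
|pz - cz| = |9 - 10| = 1
distance = (1+2+1)/2 = 4/2 = 2
radius = 2; distance == radius -> yes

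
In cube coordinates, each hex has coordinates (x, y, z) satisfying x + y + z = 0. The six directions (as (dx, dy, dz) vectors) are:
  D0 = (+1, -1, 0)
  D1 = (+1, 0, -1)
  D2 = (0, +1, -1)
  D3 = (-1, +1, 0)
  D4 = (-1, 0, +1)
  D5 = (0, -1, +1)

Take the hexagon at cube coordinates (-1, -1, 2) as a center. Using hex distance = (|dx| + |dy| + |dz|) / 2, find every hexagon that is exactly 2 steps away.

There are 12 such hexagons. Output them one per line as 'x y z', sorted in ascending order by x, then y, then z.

Answer: -3 -1 4
-3 0 3
-3 1 2
-2 -2 4
-2 1 1
-1 -3 4
-1 1 0
0 -3 3
0 0 0
1 -3 2
1 -2 1
1 -1 0

Derivation:
Walk ring at distance 2 from (-1, -1, 2):
Start at center + D4*2 = (-3, -1, 4)
  hex 0: (-3, -1, 4)
  hex 1: (-2, -2, 4)
  hex 2: (-1, -3, 4)
  hex 3: (0, -3, 3)
  hex 4: (1, -3, 2)
  hex 5: (1, -2, 1)
  hex 6: (1, -1, 0)
  hex 7: (0, 0, 0)
  hex 8: (-1, 1, 0)
  hex 9: (-2, 1, 1)
  hex 10: (-3, 1, 2)
  hex 11: (-3, 0, 3)
Sorted: 12 hexes.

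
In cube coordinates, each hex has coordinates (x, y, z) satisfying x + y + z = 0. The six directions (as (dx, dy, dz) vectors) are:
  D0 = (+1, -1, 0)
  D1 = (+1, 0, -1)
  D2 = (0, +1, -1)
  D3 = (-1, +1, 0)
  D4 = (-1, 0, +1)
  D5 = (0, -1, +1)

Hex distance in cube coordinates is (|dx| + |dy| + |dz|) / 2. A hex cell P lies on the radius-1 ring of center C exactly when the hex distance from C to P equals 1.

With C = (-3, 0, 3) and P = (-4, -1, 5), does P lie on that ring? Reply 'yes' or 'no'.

|px - cx| = |-4 - (-3)| = 1
|py - cy| = |-1 - 0| = 1
|pz - cz| = |5 - 3| = 2
distance = (1+1+2)/2 = 4/2 = 2
radius = 1; distance != radius -> no

Answer: no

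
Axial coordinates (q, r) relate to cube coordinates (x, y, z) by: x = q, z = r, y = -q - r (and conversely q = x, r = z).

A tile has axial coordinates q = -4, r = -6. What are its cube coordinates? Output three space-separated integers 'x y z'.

x = q = -4
z = r = -6
y = -x - z = -(-4) - (-6) = 10

Answer: -4 10 -6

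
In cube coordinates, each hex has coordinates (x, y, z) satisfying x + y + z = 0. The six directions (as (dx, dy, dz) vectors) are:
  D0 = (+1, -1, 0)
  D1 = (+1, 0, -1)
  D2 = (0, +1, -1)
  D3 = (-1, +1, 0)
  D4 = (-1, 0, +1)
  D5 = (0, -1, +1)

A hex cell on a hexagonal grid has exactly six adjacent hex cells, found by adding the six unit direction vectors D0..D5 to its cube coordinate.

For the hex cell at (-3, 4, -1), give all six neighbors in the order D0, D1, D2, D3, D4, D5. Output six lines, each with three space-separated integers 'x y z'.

Answer: -2 3 -1
-2 4 -2
-3 5 -2
-4 5 -1
-4 4 0
-3 3 0

Derivation:
Center: (-3, 4, -1). Add each direction:
  D0: (-3, 4, -1) + (1, -1, 0) = (-2, 3, -1)
  D1: (-3, 4, -1) + (1, 0, -1) = (-2, 4, -2)
  D2: (-3, 4, -1) + (0, 1, -1) = (-3, 5, -2)
  D3: (-3, 4, -1) + (-1, 1, 0) = (-4, 5, -1)
  D4: (-3, 4, -1) + (-1, 0, 1) = (-4, 4, 0)
  D5: (-3, 4, -1) + (0, -1, 1) = (-3, 3, 0)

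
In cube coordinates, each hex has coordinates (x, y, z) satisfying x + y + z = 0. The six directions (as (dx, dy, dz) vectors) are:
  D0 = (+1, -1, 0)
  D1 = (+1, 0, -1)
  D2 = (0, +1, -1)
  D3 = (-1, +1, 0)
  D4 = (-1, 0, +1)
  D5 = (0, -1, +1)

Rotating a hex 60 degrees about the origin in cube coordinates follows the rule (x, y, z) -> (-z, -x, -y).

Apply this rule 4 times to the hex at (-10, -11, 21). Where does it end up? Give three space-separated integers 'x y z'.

Answer: 21 -10 -11

Derivation:
Start: (-10, -11, 21)
Step 1: (-10, -11, 21) -> (-(21), -(-10), -(-11)) = (-21, 10, 11)
Step 2: (-21, 10, 11) -> (-(11), -(-21), -(10)) = (-11, 21, -10)
Step 3: (-11, 21, -10) -> (-(-10), -(-11), -(21)) = (10, 11, -21)
Step 4: (10, 11, -21) -> (-(-21), -(10), -(11)) = (21, -10, -11)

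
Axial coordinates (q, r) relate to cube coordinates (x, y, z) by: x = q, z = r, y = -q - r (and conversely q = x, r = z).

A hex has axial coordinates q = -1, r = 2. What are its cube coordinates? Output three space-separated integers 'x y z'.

x = q = -1
z = r = 2
y = -x - z = -(-1) - (2) = -1

Answer: -1 -1 2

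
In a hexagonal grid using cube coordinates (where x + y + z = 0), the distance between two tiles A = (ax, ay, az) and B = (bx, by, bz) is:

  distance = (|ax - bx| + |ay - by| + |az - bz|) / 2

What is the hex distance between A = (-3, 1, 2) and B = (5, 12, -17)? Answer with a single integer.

Answer: 19

Derivation:
|ax - bx| = |-3 - 5| = 8
|ay - by| = |1 - 12| = 11
|az - bz| = |2 - (-17)| = 19
distance = (8 + 11 + 19) / 2 = 38 / 2 = 19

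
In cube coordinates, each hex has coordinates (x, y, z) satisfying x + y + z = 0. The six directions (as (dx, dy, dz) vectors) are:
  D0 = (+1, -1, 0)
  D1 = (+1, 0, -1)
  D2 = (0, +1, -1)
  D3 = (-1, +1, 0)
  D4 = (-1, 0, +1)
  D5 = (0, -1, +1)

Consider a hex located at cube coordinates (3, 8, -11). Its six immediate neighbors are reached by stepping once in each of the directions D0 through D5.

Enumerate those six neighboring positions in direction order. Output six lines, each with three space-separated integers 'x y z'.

Answer: 4 7 -11
4 8 -12
3 9 -12
2 9 -11
2 8 -10
3 7 -10

Derivation:
Center: (3, 8, -11). Add each direction:
  D0: (3, 8, -11) + (1, -1, 0) = (4, 7, -11)
  D1: (3, 8, -11) + (1, 0, -1) = (4, 8, -12)
  D2: (3, 8, -11) + (0, 1, -1) = (3, 9, -12)
  D3: (3, 8, -11) + (-1, 1, 0) = (2, 9, -11)
  D4: (3, 8, -11) + (-1, 0, 1) = (2, 8, -10)
  D5: (3, 8, -11) + (0, -1, 1) = (3, 7, -10)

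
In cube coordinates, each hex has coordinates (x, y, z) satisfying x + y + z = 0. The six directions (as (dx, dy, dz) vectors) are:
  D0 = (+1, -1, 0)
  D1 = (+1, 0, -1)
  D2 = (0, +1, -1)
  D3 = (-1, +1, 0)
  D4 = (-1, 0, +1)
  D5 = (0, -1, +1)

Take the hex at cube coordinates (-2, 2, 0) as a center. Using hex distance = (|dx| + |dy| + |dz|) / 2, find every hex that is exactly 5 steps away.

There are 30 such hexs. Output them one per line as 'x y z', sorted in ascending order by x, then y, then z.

Answer: -7 2 5
-7 3 4
-7 4 3
-7 5 2
-7 6 1
-7 7 0
-6 1 5
-6 7 -1
-5 0 5
-5 7 -2
-4 -1 5
-4 7 -3
-3 -2 5
-3 7 -4
-2 -3 5
-2 7 -5
-1 -3 4
-1 6 -5
0 -3 3
0 5 -5
1 -3 2
1 4 -5
2 -3 1
2 3 -5
3 -3 0
3 -2 -1
3 -1 -2
3 0 -3
3 1 -4
3 2 -5

Derivation:
Walk ring at distance 5 from (-2, 2, 0):
Start at center + D4*5 = (-7, 2, 5)
  hex 0: (-7, 2, 5)
  hex 1: (-6, 1, 5)
  hex 2: (-5, 0, 5)
  hex 3: (-4, -1, 5)
  hex 4: (-3, -2, 5)
  hex 5: (-2, -3, 5)
  hex 6: (-1, -3, 4)
  hex 7: (0, -3, 3)
  hex 8: (1, -3, 2)
  hex 9: (2, -3, 1)
  hex 10: (3, -3, 0)
  hex 11: (3, -2, -1)
  hex 12: (3, -1, -2)
  hex 13: (3, 0, -3)
  hex 14: (3, 1, -4)
  hex 15: (3, 2, -5)
  hex 16: (2, 3, -5)
  hex 17: (1, 4, -5)
  hex 18: (0, 5, -5)
  hex 19: (-1, 6, -5)
  hex 20: (-2, 7, -5)
  hex 21: (-3, 7, -4)
  hex 22: (-4, 7, -3)
  hex 23: (-5, 7, -2)
  hex 24: (-6, 7, -1)
  hex 25: (-7, 7, 0)
  hex 26: (-7, 6, 1)
  hex 27: (-7, 5, 2)
  hex 28: (-7, 4, 3)
  hex 29: (-7, 3, 4)
Sorted: 30 hexes.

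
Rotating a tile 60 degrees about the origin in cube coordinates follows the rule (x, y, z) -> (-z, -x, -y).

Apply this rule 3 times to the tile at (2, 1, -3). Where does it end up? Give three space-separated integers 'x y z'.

Answer: -2 -1 3

Derivation:
Start: (2, 1, -3)
Step 1: (2, 1, -3) -> (-(-3), -(2), -(1)) = (3, -2, -1)
Step 2: (3, -2, -1) -> (-(-1), -(3), -(-2)) = (1, -3, 2)
Step 3: (1, -3, 2) -> (-(2), -(1), -(-3)) = (-2, -1, 3)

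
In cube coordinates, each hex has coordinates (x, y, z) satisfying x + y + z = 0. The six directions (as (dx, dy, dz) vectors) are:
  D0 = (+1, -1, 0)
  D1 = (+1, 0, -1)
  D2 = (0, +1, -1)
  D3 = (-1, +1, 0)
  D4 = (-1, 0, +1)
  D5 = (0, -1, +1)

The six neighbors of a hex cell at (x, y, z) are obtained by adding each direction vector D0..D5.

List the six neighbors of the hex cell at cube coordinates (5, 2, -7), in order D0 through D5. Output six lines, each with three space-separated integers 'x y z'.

Center: (5, 2, -7). Add each direction:
  D0: (5, 2, -7) + (1, -1, 0) = (6, 1, -7)
  D1: (5, 2, -7) + (1, 0, -1) = (6, 2, -8)
  D2: (5, 2, -7) + (0, 1, -1) = (5, 3, -8)
  D3: (5, 2, -7) + (-1, 1, 0) = (4, 3, -7)
  D4: (5, 2, -7) + (-1, 0, 1) = (4, 2, -6)
  D5: (5, 2, -7) + (0, -1, 1) = (5, 1, -6)

Answer: 6 1 -7
6 2 -8
5 3 -8
4 3 -7
4 2 -6
5 1 -6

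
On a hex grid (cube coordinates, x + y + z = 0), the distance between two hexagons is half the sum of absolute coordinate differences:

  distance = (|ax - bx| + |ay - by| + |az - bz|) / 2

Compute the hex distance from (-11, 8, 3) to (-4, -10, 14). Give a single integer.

|ax - bx| = |-11 - (-4)| = 7
|ay - by| = |8 - (-10)| = 18
|az - bz| = |3 - 14| = 11
distance = (7 + 18 + 11) / 2 = 36 / 2 = 18

Answer: 18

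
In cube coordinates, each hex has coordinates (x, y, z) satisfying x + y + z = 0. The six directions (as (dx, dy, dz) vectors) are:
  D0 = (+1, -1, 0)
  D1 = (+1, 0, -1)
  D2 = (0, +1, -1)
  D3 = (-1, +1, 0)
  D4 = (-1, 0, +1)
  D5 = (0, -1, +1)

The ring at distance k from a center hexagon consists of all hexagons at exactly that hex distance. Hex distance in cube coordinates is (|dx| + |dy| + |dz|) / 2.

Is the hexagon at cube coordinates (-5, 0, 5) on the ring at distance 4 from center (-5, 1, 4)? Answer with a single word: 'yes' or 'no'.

|px - cx| = |-5 - (-5)| = 0
|py - cy| = |0 - 1| = 1
|pz - cz| = |5 - 4| = 1
distance = (0+1+1)/2 = 2/2 = 1
radius = 4; distance != radius -> no

Answer: no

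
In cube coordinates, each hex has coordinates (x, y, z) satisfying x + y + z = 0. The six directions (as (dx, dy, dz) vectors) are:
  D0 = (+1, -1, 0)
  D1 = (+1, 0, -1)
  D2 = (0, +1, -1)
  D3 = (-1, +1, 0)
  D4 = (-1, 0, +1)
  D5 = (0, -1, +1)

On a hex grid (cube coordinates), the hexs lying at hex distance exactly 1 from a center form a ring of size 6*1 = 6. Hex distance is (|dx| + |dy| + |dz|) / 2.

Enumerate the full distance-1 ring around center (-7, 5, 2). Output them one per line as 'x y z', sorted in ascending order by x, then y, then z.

Answer: -8 5 3
-8 6 2
-7 4 3
-7 6 1
-6 4 2
-6 5 1

Derivation:
Walk ring at distance 1 from (-7, 5, 2):
Start at center + D4*1 = (-8, 5, 3)
  hex 0: (-8, 5, 3)
  hex 1: (-7, 4, 3)
  hex 2: (-6, 4, 2)
  hex 3: (-6, 5, 1)
  hex 4: (-7, 6, 1)
  hex 5: (-8, 6, 2)
Sorted: 6 hexes.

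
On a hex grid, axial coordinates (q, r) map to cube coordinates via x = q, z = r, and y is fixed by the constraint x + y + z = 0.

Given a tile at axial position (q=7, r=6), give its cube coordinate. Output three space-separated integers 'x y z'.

x = q = 7
z = r = 6
y = -x - z = -(7) - (6) = -13

Answer: 7 -13 6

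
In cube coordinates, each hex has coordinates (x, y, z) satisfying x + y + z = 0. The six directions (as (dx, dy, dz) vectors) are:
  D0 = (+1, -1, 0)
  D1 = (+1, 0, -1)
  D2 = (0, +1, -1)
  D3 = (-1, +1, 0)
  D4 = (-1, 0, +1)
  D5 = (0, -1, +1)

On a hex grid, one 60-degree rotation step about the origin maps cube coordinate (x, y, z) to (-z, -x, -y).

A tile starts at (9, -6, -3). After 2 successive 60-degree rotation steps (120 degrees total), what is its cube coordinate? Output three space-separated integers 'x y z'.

Start: (9, -6, -3)
Step 1: (9, -6, -3) -> (-(-3), -(9), -(-6)) = (3, -9, 6)
Step 2: (3, -9, 6) -> (-(6), -(3), -(-9)) = (-6, -3, 9)

Answer: -6 -3 9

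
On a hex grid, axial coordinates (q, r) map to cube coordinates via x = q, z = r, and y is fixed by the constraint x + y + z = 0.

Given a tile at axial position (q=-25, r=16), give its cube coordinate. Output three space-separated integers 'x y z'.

Answer: -25 9 16

Derivation:
x = q = -25
z = r = 16
y = -x - z = -(-25) - (16) = 9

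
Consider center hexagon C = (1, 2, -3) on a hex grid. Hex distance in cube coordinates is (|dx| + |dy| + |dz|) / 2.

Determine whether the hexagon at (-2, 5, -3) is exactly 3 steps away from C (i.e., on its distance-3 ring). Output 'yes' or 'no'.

|px - cx| = |-2 - 1| = 3
|py - cy| = |5 - 2| = 3
|pz - cz| = |-3 - (-3)| = 0
distance = (3+3+0)/2 = 6/2 = 3
radius = 3; distance == radius -> yes

Answer: yes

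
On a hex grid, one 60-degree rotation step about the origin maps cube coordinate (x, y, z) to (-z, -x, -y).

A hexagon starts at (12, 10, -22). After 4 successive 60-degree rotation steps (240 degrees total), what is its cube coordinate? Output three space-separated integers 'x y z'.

Answer: -22 12 10

Derivation:
Start: (12, 10, -22)
Step 1: (12, 10, -22) -> (-(-22), -(12), -(10)) = (22, -12, -10)
Step 2: (22, -12, -10) -> (-(-10), -(22), -(-12)) = (10, -22, 12)
Step 3: (10, -22, 12) -> (-(12), -(10), -(-22)) = (-12, -10, 22)
Step 4: (-12, -10, 22) -> (-(22), -(-12), -(-10)) = (-22, 12, 10)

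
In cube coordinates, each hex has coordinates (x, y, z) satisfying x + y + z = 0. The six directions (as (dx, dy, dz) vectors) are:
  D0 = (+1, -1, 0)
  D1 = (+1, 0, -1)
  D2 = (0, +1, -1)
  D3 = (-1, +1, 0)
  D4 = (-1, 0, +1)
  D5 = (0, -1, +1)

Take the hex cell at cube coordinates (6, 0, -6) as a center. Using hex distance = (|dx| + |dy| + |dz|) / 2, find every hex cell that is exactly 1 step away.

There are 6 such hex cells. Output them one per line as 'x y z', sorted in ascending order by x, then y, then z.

Answer: 5 0 -5
5 1 -6
6 -1 -5
6 1 -7
7 -1 -6
7 0 -7

Derivation:
Walk ring at distance 1 from (6, 0, -6):
Start at center + D4*1 = (5, 0, -5)
  hex 0: (5, 0, -5)
  hex 1: (6, -1, -5)
  hex 2: (7, -1, -6)
  hex 3: (7, 0, -7)
  hex 4: (6, 1, -7)
  hex 5: (5, 1, -6)
Sorted: 6 hexes.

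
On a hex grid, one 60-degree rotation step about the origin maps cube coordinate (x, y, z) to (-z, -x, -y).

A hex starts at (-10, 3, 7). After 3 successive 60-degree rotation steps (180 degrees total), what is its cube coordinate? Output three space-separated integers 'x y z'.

Answer: 10 -3 -7

Derivation:
Start: (-10, 3, 7)
Step 1: (-10, 3, 7) -> (-(7), -(-10), -(3)) = (-7, 10, -3)
Step 2: (-7, 10, -3) -> (-(-3), -(-7), -(10)) = (3, 7, -10)
Step 3: (3, 7, -10) -> (-(-10), -(3), -(7)) = (10, -3, -7)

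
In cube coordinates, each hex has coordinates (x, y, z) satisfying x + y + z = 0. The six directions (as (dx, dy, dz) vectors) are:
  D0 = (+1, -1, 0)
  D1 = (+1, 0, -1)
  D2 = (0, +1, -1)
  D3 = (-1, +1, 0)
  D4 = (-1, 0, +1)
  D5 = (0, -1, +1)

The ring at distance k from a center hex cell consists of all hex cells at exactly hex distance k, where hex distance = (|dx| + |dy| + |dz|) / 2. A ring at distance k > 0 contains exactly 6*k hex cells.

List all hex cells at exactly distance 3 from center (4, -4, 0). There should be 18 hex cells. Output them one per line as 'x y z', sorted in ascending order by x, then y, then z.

Walk ring at distance 3 from (4, -4, 0):
Start at center + D4*3 = (1, -4, 3)
  hex 0: (1, -4, 3)
  hex 1: (2, -5, 3)
  hex 2: (3, -6, 3)
  hex 3: (4, -7, 3)
  hex 4: (5, -7, 2)
  hex 5: (6, -7, 1)
  hex 6: (7, -7, 0)
  hex 7: (7, -6, -1)
  hex 8: (7, -5, -2)
  hex 9: (7, -4, -3)
  hex 10: (6, -3, -3)
  hex 11: (5, -2, -3)
  hex 12: (4, -1, -3)
  hex 13: (3, -1, -2)
  hex 14: (2, -1, -1)
  hex 15: (1, -1, 0)
  hex 16: (1, -2, 1)
  hex 17: (1, -3, 2)
Sorted: 18 hexes.

Answer: 1 -4 3
1 -3 2
1 -2 1
1 -1 0
2 -5 3
2 -1 -1
3 -6 3
3 -1 -2
4 -7 3
4 -1 -3
5 -7 2
5 -2 -3
6 -7 1
6 -3 -3
7 -7 0
7 -6 -1
7 -5 -2
7 -4 -3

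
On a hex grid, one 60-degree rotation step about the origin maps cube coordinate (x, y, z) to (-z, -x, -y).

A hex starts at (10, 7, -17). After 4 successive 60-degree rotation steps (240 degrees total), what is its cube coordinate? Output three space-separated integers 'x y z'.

Start: (10, 7, -17)
Step 1: (10, 7, -17) -> (-(-17), -(10), -(7)) = (17, -10, -7)
Step 2: (17, -10, -7) -> (-(-7), -(17), -(-10)) = (7, -17, 10)
Step 3: (7, -17, 10) -> (-(10), -(7), -(-17)) = (-10, -7, 17)
Step 4: (-10, -7, 17) -> (-(17), -(-10), -(-7)) = (-17, 10, 7)

Answer: -17 10 7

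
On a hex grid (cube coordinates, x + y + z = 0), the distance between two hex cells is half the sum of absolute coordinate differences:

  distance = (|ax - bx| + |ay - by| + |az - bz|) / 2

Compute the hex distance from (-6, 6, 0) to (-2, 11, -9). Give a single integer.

Answer: 9

Derivation:
|ax - bx| = |-6 - (-2)| = 4
|ay - by| = |6 - 11| = 5
|az - bz| = |0 - (-9)| = 9
distance = (4 + 5 + 9) / 2 = 18 / 2 = 9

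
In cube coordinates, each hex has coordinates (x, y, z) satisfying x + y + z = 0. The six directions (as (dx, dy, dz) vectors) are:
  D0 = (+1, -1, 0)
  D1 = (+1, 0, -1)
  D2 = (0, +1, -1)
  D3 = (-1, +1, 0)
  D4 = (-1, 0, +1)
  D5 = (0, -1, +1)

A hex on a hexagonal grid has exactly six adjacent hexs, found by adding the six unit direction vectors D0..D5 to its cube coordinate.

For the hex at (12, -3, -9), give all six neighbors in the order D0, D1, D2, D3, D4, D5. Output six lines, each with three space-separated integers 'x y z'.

Center: (12, -3, -9). Add each direction:
  D0: (12, -3, -9) + (1, -1, 0) = (13, -4, -9)
  D1: (12, -3, -9) + (1, 0, -1) = (13, -3, -10)
  D2: (12, -3, -9) + (0, 1, -1) = (12, -2, -10)
  D3: (12, -3, -9) + (-1, 1, 0) = (11, -2, -9)
  D4: (12, -3, -9) + (-1, 0, 1) = (11, -3, -8)
  D5: (12, -3, -9) + (0, -1, 1) = (12, -4, -8)

Answer: 13 -4 -9
13 -3 -10
12 -2 -10
11 -2 -9
11 -3 -8
12 -4 -8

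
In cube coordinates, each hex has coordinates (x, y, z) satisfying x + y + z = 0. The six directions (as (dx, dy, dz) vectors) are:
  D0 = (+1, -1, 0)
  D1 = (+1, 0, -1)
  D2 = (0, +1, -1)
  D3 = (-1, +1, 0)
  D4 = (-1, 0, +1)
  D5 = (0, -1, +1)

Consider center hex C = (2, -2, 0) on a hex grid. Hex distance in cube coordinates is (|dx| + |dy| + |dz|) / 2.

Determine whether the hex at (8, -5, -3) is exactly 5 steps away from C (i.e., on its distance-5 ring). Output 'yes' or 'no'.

|px - cx| = |8 - 2| = 6
|py - cy| = |-5 - (-2)| = 3
|pz - cz| = |-3 - 0| = 3
distance = (6+3+3)/2 = 12/2 = 6
radius = 5; distance != radius -> no

Answer: no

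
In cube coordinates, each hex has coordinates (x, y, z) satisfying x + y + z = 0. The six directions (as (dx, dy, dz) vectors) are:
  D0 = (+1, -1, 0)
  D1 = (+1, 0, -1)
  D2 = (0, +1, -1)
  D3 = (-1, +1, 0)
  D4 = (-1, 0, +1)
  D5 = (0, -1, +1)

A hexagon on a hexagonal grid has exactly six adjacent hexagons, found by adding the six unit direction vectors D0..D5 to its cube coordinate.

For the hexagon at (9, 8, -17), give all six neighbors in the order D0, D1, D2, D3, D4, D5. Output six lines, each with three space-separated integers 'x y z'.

Center: (9, 8, -17). Add each direction:
  D0: (9, 8, -17) + (1, -1, 0) = (10, 7, -17)
  D1: (9, 8, -17) + (1, 0, -1) = (10, 8, -18)
  D2: (9, 8, -17) + (0, 1, -1) = (9, 9, -18)
  D3: (9, 8, -17) + (-1, 1, 0) = (8, 9, -17)
  D4: (9, 8, -17) + (-1, 0, 1) = (8, 8, -16)
  D5: (9, 8, -17) + (0, -1, 1) = (9, 7, -16)

Answer: 10 7 -17
10 8 -18
9 9 -18
8 9 -17
8 8 -16
9 7 -16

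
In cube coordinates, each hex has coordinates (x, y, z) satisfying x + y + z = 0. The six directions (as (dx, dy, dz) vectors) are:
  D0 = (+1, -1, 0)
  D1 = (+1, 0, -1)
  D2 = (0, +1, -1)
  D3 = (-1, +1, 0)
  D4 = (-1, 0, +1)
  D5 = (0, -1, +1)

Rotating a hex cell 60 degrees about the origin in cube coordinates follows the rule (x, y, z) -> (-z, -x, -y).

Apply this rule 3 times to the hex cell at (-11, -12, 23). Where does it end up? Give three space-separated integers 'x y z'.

Start: (-11, -12, 23)
Step 1: (-11, -12, 23) -> (-(23), -(-11), -(-12)) = (-23, 11, 12)
Step 2: (-23, 11, 12) -> (-(12), -(-23), -(11)) = (-12, 23, -11)
Step 3: (-12, 23, -11) -> (-(-11), -(-12), -(23)) = (11, 12, -23)

Answer: 11 12 -23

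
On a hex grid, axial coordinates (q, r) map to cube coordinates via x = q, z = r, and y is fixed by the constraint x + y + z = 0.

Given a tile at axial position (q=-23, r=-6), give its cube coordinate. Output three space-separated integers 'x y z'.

Answer: -23 29 -6

Derivation:
x = q = -23
z = r = -6
y = -x - z = -(-23) - (-6) = 29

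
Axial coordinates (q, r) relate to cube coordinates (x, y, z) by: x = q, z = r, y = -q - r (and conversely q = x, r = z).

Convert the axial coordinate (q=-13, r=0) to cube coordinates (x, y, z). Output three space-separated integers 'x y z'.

Answer: -13 13 0

Derivation:
x = q = -13
z = r = 0
y = -x - z = -(-13) - (0) = 13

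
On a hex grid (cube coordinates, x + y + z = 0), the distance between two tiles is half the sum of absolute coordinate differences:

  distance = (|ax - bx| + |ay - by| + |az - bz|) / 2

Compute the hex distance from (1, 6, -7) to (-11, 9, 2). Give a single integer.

|ax - bx| = |1 - (-11)| = 12
|ay - by| = |6 - 9| = 3
|az - bz| = |-7 - 2| = 9
distance = (12 + 3 + 9) / 2 = 24 / 2 = 12

Answer: 12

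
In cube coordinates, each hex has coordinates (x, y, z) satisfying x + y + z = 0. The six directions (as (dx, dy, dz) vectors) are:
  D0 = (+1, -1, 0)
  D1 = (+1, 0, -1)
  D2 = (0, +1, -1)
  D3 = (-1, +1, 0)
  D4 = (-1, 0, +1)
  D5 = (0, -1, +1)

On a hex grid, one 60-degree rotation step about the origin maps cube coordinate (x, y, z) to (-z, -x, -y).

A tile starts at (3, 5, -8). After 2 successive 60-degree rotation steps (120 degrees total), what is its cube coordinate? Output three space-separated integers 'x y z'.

Start: (3, 5, -8)
Step 1: (3, 5, -8) -> (-(-8), -(3), -(5)) = (8, -3, -5)
Step 2: (8, -3, -5) -> (-(-5), -(8), -(-3)) = (5, -8, 3)

Answer: 5 -8 3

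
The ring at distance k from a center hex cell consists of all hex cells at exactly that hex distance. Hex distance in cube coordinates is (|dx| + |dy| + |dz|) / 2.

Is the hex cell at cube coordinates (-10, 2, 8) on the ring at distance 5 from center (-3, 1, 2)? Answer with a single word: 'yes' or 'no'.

|px - cx| = |-10 - (-3)| = 7
|py - cy| = |2 - 1| = 1
|pz - cz| = |8 - 2| = 6
distance = (7+1+6)/2 = 14/2 = 7
radius = 5; distance != radius -> no

Answer: no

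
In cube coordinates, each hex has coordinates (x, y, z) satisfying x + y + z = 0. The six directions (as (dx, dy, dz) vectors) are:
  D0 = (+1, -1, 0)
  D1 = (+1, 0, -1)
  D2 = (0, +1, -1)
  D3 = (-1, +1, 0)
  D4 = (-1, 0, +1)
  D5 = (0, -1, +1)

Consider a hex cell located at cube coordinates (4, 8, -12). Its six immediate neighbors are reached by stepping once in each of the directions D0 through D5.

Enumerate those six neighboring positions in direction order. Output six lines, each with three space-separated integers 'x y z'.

Center: (4, 8, -12). Add each direction:
  D0: (4, 8, -12) + (1, -1, 0) = (5, 7, -12)
  D1: (4, 8, -12) + (1, 0, -1) = (5, 8, -13)
  D2: (4, 8, -12) + (0, 1, -1) = (4, 9, -13)
  D3: (4, 8, -12) + (-1, 1, 0) = (3, 9, -12)
  D4: (4, 8, -12) + (-1, 0, 1) = (3, 8, -11)
  D5: (4, 8, -12) + (0, -1, 1) = (4, 7, -11)

Answer: 5 7 -12
5 8 -13
4 9 -13
3 9 -12
3 8 -11
4 7 -11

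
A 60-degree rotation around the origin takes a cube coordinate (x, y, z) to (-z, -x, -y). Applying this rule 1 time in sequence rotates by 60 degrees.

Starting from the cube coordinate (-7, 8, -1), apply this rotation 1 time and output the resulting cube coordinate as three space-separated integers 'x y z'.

Answer: 1 7 -8

Derivation:
Start: (-7, 8, -1)
Step 1: (-7, 8, -1) -> (-(-1), -(-7), -(8)) = (1, 7, -8)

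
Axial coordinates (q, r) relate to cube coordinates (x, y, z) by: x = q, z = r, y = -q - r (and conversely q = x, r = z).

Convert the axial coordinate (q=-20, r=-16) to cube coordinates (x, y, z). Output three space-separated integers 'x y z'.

x = q = -20
z = r = -16
y = -x - z = -(-20) - (-16) = 36

Answer: -20 36 -16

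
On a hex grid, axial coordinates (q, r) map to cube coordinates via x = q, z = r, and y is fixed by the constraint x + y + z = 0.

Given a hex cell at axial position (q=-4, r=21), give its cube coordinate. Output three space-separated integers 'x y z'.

Answer: -4 -17 21

Derivation:
x = q = -4
z = r = 21
y = -x - z = -(-4) - (21) = -17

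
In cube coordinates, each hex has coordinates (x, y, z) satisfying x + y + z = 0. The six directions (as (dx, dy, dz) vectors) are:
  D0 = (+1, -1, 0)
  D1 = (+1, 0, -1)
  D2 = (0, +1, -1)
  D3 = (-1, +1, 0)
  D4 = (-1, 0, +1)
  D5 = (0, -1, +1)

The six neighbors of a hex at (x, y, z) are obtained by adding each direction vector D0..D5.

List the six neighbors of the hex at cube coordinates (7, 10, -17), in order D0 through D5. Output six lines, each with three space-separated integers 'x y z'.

Answer: 8 9 -17
8 10 -18
7 11 -18
6 11 -17
6 10 -16
7 9 -16

Derivation:
Center: (7, 10, -17). Add each direction:
  D0: (7, 10, -17) + (1, -1, 0) = (8, 9, -17)
  D1: (7, 10, -17) + (1, 0, -1) = (8, 10, -18)
  D2: (7, 10, -17) + (0, 1, -1) = (7, 11, -18)
  D3: (7, 10, -17) + (-1, 1, 0) = (6, 11, -17)
  D4: (7, 10, -17) + (-1, 0, 1) = (6, 10, -16)
  D5: (7, 10, -17) + (0, -1, 1) = (7, 9, -16)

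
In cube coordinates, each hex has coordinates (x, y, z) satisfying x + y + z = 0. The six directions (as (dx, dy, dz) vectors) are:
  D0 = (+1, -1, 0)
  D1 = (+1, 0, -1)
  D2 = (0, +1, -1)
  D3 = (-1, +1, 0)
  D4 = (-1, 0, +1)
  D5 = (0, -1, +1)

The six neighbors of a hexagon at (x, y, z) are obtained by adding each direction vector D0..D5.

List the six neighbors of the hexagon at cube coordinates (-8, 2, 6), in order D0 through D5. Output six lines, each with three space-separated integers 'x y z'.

Answer: -7 1 6
-7 2 5
-8 3 5
-9 3 6
-9 2 7
-8 1 7

Derivation:
Center: (-8, 2, 6). Add each direction:
  D0: (-8, 2, 6) + (1, -1, 0) = (-7, 1, 6)
  D1: (-8, 2, 6) + (1, 0, -1) = (-7, 2, 5)
  D2: (-8, 2, 6) + (0, 1, -1) = (-8, 3, 5)
  D3: (-8, 2, 6) + (-1, 1, 0) = (-9, 3, 6)
  D4: (-8, 2, 6) + (-1, 0, 1) = (-9, 2, 7)
  D5: (-8, 2, 6) + (0, -1, 1) = (-8, 1, 7)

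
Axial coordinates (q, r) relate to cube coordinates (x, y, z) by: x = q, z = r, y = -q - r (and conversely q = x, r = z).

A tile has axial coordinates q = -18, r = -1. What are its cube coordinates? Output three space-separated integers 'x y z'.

Answer: -18 19 -1

Derivation:
x = q = -18
z = r = -1
y = -x - z = -(-18) - (-1) = 19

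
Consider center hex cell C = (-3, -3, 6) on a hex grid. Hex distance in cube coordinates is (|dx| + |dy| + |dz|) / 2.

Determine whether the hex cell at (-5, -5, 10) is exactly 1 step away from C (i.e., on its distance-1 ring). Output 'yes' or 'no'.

|px - cx| = |-5 - (-3)| = 2
|py - cy| = |-5 - (-3)| = 2
|pz - cz| = |10 - 6| = 4
distance = (2+2+4)/2 = 8/2 = 4
radius = 1; distance != radius -> no

Answer: no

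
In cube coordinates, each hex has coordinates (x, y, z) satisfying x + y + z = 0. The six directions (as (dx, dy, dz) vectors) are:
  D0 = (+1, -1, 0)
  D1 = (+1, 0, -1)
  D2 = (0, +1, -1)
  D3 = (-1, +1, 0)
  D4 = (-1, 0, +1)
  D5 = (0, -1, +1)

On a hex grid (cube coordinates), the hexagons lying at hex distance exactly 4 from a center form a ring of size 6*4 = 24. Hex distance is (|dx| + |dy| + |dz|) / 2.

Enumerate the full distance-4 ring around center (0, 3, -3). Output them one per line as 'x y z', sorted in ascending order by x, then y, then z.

Answer: -4 3 1
-4 4 0
-4 5 -1
-4 6 -2
-4 7 -3
-3 2 1
-3 7 -4
-2 1 1
-2 7 -5
-1 0 1
-1 7 -6
0 -1 1
0 7 -7
1 -1 0
1 6 -7
2 -1 -1
2 5 -7
3 -1 -2
3 4 -7
4 -1 -3
4 0 -4
4 1 -5
4 2 -6
4 3 -7

Derivation:
Walk ring at distance 4 from (0, 3, -3):
Start at center + D4*4 = (-4, 3, 1)
  hex 0: (-4, 3, 1)
  hex 1: (-3, 2, 1)
  hex 2: (-2, 1, 1)
  hex 3: (-1, 0, 1)
  hex 4: (0, -1, 1)
  hex 5: (1, -1, 0)
  hex 6: (2, -1, -1)
  hex 7: (3, -1, -2)
  hex 8: (4, -1, -3)
  hex 9: (4, 0, -4)
  hex 10: (4, 1, -5)
  hex 11: (4, 2, -6)
  hex 12: (4, 3, -7)
  hex 13: (3, 4, -7)
  hex 14: (2, 5, -7)
  hex 15: (1, 6, -7)
  hex 16: (0, 7, -7)
  hex 17: (-1, 7, -6)
  hex 18: (-2, 7, -5)
  hex 19: (-3, 7, -4)
  hex 20: (-4, 7, -3)
  hex 21: (-4, 6, -2)
  hex 22: (-4, 5, -1)
  hex 23: (-4, 4, 0)
Sorted: 24 hexes.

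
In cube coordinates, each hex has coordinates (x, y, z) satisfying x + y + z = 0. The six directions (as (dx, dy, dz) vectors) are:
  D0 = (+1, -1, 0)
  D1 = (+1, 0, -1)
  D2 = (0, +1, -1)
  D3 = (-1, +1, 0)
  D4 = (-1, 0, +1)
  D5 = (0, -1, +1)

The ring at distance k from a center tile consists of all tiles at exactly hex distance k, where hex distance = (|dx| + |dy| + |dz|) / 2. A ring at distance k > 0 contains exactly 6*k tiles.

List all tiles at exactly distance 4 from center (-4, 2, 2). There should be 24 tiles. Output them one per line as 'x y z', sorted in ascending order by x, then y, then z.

Walk ring at distance 4 from (-4, 2, 2):
Start at center + D4*4 = (-8, 2, 6)
  hex 0: (-8, 2, 6)
  hex 1: (-7, 1, 6)
  hex 2: (-6, 0, 6)
  hex 3: (-5, -1, 6)
  hex 4: (-4, -2, 6)
  hex 5: (-3, -2, 5)
  hex 6: (-2, -2, 4)
  hex 7: (-1, -2, 3)
  hex 8: (0, -2, 2)
  hex 9: (0, -1, 1)
  hex 10: (0, 0, 0)
  hex 11: (0, 1, -1)
  hex 12: (0, 2, -2)
  hex 13: (-1, 3, -2)
  hex 14: (-2, 4, -2)
  hex 15: (-3, 5, -2)
  hex 16: (-4, 6, -2)
  hex 17: (-5, 6, -1)
  hex 18: (-6, 6, 0)
  hex 19: (-7, 6, 1)
  hex 20: (-8, 6, 2)
  hex 21: (-8, 5, 3)
  hex 22: (-8, 4, 4)
  hex 23: (-8, 3, 5)
Sorted: 24 hexes.

Answer: -8 2 6
-8 3 5
-8 4 4
-8 5 3
-8 6 2
-7 1 6
-7 6 1
-6 0 6
-6 6 0
-5 -1 6
-5 6 -1
-4 -2 6
-4 6 -2
-3 -2 5
-3 5 -2
-2 -2 4
-2 4 -2
-1 -2 3
-1 3 -2
0 -2 2
0 -1 1
0 0 0
0 1 -1
0 2 -2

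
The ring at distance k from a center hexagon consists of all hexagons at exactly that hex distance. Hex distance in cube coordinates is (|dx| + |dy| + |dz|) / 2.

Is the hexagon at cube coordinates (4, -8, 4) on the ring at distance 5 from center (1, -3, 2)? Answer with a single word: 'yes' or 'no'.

Answer: yes

Derivation:
|px - cx| = |4 - 1| = 3
|py - cy| = |-8 - (-3)| = 5
|pz - cz| = |4 - 2| = 2
distance = (3+5+2)/2 = 10/2 = 5
radius = 5; distance == radius -> yes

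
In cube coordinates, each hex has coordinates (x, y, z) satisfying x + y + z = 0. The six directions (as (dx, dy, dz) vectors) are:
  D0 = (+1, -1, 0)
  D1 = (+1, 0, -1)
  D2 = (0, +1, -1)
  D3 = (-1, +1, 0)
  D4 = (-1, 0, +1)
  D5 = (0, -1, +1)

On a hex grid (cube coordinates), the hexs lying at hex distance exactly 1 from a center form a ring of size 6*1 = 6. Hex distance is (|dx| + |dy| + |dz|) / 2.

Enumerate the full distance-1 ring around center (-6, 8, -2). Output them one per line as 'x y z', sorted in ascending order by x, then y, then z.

Walk ring at distance 1 from (-6, 8, -2):
Start at center + D4*1 = (-7, 8, -1)
  hex 0: (-7, 8, -1)
  hex 1: (-6, 7, -1)
  hex 2: (-5, 7, -2)
  hex 3: (-5, 8, -3)
  hex 4: (-6, 9, -3)
  hex 5: (-7, 9, -2)
Sorted: 6 hexes.

Answer: -7 8 -1
-7 9 -2
-6 7 -1
-6 9 -3
-5 7 -2
-5 8 -3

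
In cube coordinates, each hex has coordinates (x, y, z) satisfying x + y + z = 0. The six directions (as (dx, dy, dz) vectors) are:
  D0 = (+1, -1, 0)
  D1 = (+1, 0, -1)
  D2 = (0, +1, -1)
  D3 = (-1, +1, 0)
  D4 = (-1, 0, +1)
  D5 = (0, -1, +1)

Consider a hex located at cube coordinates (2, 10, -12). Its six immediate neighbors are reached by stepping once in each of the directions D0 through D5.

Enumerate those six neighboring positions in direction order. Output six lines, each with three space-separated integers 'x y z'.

Answer: 3 9 -12
3 10 -13
2 11 -13
1 11 -12
1 10 -11
2 9 -11

Derivation:
Center: (2, 10, -12). Add each direction:
  D0: (2, 10, -12) + (1, -1, 0) = (3, 9, -12)
  D1: (2, 10, -12) + (1, 0, -1) = (3, 10, -13)
  D2: (2, 10, -12) + (0, 1, -1) = (2, 11, -13)
  D3: (2, 10, -12) + (-1, 1, 0) = (1, 11, -12)
  D4: (2, 10, -12) + (-1, 0, 1) = (1, 10, -11)
  D5: (2, 10, -12) + (0, -1, 1) = (2, 9, -11)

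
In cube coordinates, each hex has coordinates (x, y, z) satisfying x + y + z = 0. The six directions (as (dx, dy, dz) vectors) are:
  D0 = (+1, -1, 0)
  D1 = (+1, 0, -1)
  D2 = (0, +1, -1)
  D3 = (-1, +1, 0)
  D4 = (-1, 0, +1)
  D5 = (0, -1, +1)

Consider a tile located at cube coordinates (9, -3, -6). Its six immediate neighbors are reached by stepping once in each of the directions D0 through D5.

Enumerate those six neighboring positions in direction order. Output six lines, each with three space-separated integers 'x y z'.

Center: (9, -3, -6). Add each direction:
  D0: (9, -3, -6) + (1, -1, 0) = (10, -4, -6)
  D1: (9, -3, -6) + (1, 0, -1) = (10, -3, -7)
  D2: (9, -3, -6) + (0, 1, -1) = (9, -2, -7)
  D3: (9, -3, -6) + (-1, 1, 0) = (8, -2, -6)
  D4: (9, -3, -6) + (-1, 0, 1) = (8, -3, -5)
  D5: (9, -3, -6) + (0, -1, 1) = (9, -4, -5)

Answer: 10 -4 -6
10 -3 -7
9 -2 -7
8 -2 -6
8 -3 -5
9 -4 -5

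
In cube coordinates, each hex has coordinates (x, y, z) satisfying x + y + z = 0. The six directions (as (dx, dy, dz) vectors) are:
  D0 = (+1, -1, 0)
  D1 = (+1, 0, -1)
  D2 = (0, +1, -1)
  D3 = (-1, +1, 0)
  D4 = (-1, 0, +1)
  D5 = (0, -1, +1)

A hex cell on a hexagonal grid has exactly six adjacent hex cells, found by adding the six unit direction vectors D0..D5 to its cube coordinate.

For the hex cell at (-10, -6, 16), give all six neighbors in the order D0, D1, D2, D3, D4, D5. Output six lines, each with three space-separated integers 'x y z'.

Answer: -9 -7 16
-9 -6 15
-10 -5 15
-11 -5 16
-11 -6 17
-10 -7 17

Derivation:
Center: (-10, -6, 16). Add each direction:
  D0: (-10, -6, 16) + (1, -1, 0) = (-9, -7, 16)
  D1: (-10, -6, 16) + (1, 0, -1) = (-9, -6, 15)
  D2: (-10, -6, 16) + (0, 1, -1) = (-10, -5, 15)
  D3: (-10, -6, 16) + (-1, 1, 0) = (-11, -5, 16)
  D4: (-10, -6, 16) + (-1, 0, 1) = (-11, -6, 17)
  D5: (-10, -6, 16) + (0, -1, 1) = (-10, -7, 17)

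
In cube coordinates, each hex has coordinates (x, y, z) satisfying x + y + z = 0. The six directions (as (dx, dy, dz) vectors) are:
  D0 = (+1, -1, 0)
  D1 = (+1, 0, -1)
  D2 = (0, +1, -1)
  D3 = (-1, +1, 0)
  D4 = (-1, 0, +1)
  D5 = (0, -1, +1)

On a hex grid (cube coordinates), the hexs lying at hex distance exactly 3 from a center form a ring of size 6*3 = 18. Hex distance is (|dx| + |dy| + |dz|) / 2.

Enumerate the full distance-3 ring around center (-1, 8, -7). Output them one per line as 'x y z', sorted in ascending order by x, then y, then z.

Answer: -4 8 -4
-4 9 -5
-4 10 -6
-4 11 -7
-3 7 -4
-3 11 -8
-2 6 -4
-2 11 -9
-1 5 -4
-1 11 -10
0 5 -5
0 10 -10
1 5 -6
1 9 -10
2 5 -7
2 6 -8
2 7 -9
2 8 -10

Derivation:
Walk ring at distance 3 from (-1, 8, -7):
Start at center + D4*3 = (-4, 8, -4)
  hex 0: (-4, 8, -4)
  hex 1: (-3, 7, -4)
  hex 2: (-2, 6, -4)
  hex 3: (-1, 5, -4)
  hex 4: (0, 5, -5)
  hex 5: (1, 5, -6)
  hex 6: (2, 5, -7)
  hex 7: (2, 6, -8)
  hex 8: (2, 7, -9)
  hex 9: (2, 8, -10)
  hex 10: (1, 9, -10)
  hex 11: (0, 10, -10)
  hex 12: (-1, 11, -10)
  hex 13: (-2, 11, -9)
  hex 14: (-3, 11, -8)
  hex 15: (-4, 11, -7)
  hex 16: (-4, 10, -6)
  hex 17: (-4, 9, -5)
Sorted: 18 hexes.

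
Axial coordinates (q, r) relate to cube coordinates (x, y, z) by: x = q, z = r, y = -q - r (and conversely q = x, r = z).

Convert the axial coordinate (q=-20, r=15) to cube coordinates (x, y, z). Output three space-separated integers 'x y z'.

Answer: -20 5 15

Derivation:
x = q = -20
z = r = 15
y = -x - z = -(-20) - (15) = 5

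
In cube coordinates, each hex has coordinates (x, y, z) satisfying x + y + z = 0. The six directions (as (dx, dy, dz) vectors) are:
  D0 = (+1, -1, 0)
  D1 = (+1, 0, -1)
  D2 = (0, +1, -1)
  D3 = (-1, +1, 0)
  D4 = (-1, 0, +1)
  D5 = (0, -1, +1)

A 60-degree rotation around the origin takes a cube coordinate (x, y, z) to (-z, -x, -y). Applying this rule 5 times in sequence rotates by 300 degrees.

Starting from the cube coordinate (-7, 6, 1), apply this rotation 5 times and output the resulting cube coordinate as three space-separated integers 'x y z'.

Answer: -6 -1 7

Derivation:
Start: (-7, 6, 1)
Step 1: (-7, 6, 1) -> (-(1), -(-7), -(6)) = (-1, 7, -6)
Step 2: (-1, 7, -6) -> (-(-6), -(-1), -(7)) = (6, 1, -7)
Step 3: (6, 1, -7) -> (-(-7), -(6), -(1)) = (7, -6, -1)
Step 4: (7, -6, -1) -> (-(-1), -(7), -(-6)) = (1, -7, 6)
Step 5: (1, -7, 6) -> (-(6), -(1), -(-7)) = (-6, -1, 7)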